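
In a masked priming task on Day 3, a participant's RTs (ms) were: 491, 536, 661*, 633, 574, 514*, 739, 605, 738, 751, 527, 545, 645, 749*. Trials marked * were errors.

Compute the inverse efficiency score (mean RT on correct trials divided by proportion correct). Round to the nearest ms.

785 ms

Correct trials (n=11): 491, 536, 633, 574, 739, 605, 738, 751, 527, 545, 645
Mean correct RT = 6784/11 = 616.7273 ms
Proportion correct = 11/14
IES = 616.7273 / (11/14) = 784.926 ms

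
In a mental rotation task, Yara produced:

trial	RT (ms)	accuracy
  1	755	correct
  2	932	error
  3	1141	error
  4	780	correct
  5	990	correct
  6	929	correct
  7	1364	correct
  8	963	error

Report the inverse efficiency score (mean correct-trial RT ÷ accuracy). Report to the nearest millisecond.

Correct trials (n=5): 755, 780, 990, 929, 1364
Mean correct RT = 4818/5 = 963.6000 ms
Proportion correct = 5/8
IES = 963.6000 / (5/8) = 1541.760 ms

1542 ms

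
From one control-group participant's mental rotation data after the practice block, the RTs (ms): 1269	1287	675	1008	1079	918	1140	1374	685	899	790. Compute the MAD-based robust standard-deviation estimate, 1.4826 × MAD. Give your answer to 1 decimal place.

Sorted: 675, 685, 790, 899, 918, 1008, 1079, 1140, 1269, 1287, 1374 → median = 1008
|x − 1008| sorted: 0, 71, 90, 109, 132, 218, 261, 279, 323, 333, 366 → MAD = 218
Robust SD ≈ 1.4826 × 218 = 323.207

323.2 ms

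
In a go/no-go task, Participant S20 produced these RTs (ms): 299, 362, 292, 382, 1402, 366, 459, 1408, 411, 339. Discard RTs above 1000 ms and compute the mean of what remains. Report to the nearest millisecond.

364 ms

Excluded: 1402, 1408
Retained (n=8): Σ = 2910
Mean = 2910/8 = 363.7500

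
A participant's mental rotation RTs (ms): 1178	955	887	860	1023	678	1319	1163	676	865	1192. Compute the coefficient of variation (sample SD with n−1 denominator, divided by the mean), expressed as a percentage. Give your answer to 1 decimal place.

21.7%

n = 11, Σ = 10796, M = 981.4545
Σ(x−M)² = 454902.727; s = √(454902.727/10) = 213.2845
CV = 213.2845 / 981.4545 = 0.21731 = 21.731%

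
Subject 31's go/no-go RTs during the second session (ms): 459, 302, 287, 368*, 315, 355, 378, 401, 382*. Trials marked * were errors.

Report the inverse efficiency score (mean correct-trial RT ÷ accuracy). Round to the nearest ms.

Correct trials (n=7): 459, 302, 287, 315, 355, 378, 401
Mean correct RT = 2497/7 = 356.7143 ms
Proportion correct = 7/9
IES = 356.7143 / (7/9) = 458.633 ms

459 ms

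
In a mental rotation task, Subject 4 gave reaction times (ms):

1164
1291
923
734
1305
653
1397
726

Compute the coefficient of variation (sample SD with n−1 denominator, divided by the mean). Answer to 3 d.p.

n = 8, Σ = 8193, M = 1024.1250
Σ(x−M)² = 629724.875; s = √(629724.875/7) = 299.9345
CV = 299.9345 / 1024.1250 = 0.29287

0.293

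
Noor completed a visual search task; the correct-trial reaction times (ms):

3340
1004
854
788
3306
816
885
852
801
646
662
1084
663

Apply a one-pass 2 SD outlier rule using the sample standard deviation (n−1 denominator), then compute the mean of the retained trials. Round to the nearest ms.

823 ms

n = 13, ΣRT = 15701, M = 1207.769
Σ(x−M)² = 10767098.31; s = √(10767098.31/12) = 947.237
Cutoffs: 1207.769 ± 2·947.237 → [-686.7, 3102.2]
Outside: 3306, 3340 → excluded.
Retained (n=11): Σ = 9055, mean = 9055/11 = 823.182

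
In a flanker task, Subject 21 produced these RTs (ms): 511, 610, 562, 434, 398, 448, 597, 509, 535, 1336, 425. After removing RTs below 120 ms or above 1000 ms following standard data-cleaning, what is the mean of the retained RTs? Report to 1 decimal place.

Excluded: 1336
Retained (n=10): Σ = 5029
Mean = 5029/10 = 502.9000

502.9 ms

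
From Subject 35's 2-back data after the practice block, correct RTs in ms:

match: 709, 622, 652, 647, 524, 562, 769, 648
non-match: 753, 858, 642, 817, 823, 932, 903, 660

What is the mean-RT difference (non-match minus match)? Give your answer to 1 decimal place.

156.9 ms

M(match) = 5133/8 = 641.625
M(non-match) = 6388/8 = 798.500
Difference = 798.500 − 641.625 = 156.875 ms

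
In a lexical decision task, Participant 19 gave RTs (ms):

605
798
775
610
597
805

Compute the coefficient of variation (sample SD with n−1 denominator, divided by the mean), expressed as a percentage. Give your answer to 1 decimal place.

n = 6, Σ = 4190, M = 698.3333
Σ(x−M)² = 53971.333; s = √(53971.333/5) = 103.8955
CV = 103.8955 / 698.3333 = 0.14878 = 14.878%

14.9%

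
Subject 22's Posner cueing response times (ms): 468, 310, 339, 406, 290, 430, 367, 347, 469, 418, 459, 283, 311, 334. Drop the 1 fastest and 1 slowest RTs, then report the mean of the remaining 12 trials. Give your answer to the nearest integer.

Sorted: 283, 290, 310, 311, 334, 339, 347, 367, 406, 418, 430, 459, 468, 469
Drop lowest 1 (283) and highest 1 (469)
Remaining (n=12): Σ = 4479, mean = 4479/12 = 373.250

373 ms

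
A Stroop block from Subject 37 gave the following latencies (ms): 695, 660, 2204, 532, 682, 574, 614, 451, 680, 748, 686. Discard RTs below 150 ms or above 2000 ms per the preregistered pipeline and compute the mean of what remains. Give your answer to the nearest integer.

632 ms

Excluded: 2204
Retained (n=10): Σ = 6322
Mean = 6322/10 = 632.2000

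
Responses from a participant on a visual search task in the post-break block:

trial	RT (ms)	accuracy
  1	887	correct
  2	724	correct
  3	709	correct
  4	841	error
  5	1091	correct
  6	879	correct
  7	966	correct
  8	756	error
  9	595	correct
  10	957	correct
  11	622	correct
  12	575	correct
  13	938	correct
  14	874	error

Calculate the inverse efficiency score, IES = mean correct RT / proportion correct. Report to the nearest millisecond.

Correct trials (n=11): 887, 724, 709, 1091, 879, 966, 595, 957, 622, 575, 938
Mean correct RT = 8943/11 = 813.0000 ms
Proportion correct = 11/14
IES = 813.0000 / (11/14) = 1034.727 ms

1035 ms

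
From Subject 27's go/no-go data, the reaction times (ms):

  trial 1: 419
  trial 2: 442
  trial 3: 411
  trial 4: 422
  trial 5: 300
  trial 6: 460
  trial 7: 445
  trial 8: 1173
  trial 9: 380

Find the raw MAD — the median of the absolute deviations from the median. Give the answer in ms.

23 ms

Sorted: 300, 380, 411, 419, 422, 442, 445, 460, 1173 → median = 422
|x − 422|: 3, 20, 11, 0, 122, 38, 23, 751, 42
Sorted deviations: 0, 3, 11, 20, 23, 38, 42, 122, 751 → MAD = 23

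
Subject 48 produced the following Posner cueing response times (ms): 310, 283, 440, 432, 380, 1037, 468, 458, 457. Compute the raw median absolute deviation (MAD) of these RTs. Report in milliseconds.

Sorted: 283, 310, 380, 432, 440, 457, 458, 468, 1037 → median = 440
|x − 440|: 130, 157, 0, 8, 60, 597, 28, 18, 17
Sorted deviations: 0, 8, 17, 18, 28, 60, 130, 157, 597 → MAD = 28

28 ms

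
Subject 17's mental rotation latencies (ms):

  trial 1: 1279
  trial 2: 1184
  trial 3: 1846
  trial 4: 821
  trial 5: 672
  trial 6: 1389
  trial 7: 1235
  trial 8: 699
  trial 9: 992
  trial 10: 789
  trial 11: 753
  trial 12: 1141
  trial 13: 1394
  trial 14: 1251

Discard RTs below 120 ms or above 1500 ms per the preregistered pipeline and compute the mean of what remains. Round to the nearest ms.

1046 ms

Excluded: 1846
Retained (n=13): Σ = 13599
Mean = 13599/13 = 1046.0769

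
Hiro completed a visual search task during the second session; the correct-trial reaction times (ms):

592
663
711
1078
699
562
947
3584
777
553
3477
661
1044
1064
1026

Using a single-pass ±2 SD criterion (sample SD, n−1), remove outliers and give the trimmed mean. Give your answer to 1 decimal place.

798.2 ms

n = 15, ΣRT = 17438, M = 1162.533
Σ(x−M)² = 13442387.73; s = √(13442387.73/14) = 979.883
Cutoffs: 1162.533 ± 2·979.883 → [-797.2, 3122.3]
Outside: 3477, 3584 → excluded.
Retained (n=13): Σ = 10377, mean = 10377/13 = 798.231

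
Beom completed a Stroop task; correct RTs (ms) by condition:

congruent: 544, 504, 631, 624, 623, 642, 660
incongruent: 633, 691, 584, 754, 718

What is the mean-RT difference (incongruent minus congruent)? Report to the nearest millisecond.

72 ms

M(congruent) = 4228/7 = 604.000
M(incongruent) = 3380/5 = 676.000
Difference = 676.000 − 604.000 = 72.000 ms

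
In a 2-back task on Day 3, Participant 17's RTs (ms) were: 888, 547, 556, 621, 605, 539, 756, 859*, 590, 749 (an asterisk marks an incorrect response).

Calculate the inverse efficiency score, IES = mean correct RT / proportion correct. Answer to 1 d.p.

Correct trials (n=9): 888, 547, 556, 621, 605, 539, 756, 590, 749
Mean correct RT = 5851/9 = 650.1111 ms
Proportion correct = 9/10
IES = 650.1111 / (9/10) = 722.346 ms

722.3 ms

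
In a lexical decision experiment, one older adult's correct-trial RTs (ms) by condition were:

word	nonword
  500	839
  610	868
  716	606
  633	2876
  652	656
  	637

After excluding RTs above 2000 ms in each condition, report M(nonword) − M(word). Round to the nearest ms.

nonword: exclude 2876
M(word) = 3111/5 = 622.200
M(nonword) = 3606/5 = 721.200
Difference = 721.200 − 622.200 = 99.000 ms

99 ms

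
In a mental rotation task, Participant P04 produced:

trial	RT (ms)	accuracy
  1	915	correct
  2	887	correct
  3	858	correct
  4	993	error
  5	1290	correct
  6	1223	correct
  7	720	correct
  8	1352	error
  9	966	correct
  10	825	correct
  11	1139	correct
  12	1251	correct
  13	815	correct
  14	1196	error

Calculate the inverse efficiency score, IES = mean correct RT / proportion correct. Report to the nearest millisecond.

1260 ms

Correct trials (n=11): 915, 887, 858, 1290, 1223, 720, 966, 825, 1139, 1251, 815
Mean correct RT = 10889/11 = 989.9091 ms
Proportion correct = 11/14
IES = 989.9091 / (11/14) = 1259.884 ms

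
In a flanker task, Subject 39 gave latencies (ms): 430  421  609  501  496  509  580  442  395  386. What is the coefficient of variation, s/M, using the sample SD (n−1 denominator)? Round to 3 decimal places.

n = 10, Σ = 4769, M = 476.9000
Σ(x−M)² = 51568.900; s = √(51568.900/9) = 75.6960
CV = 75.6960 / 476.9000 = 0.15873

0.159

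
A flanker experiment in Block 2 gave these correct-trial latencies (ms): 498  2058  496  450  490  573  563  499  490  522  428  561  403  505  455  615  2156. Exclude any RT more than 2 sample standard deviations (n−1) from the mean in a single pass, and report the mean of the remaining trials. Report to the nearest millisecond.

503 ms

n = 17, ΣRT = 11762, M = 691.882
Σ(x−M)² = 4589871.76; s = √(4589871.76/16) = 535.600
Cutoffs: 691.882 ± 2·535.600 → [-379.3, 1763.1]
Outside: 2058, 2156 → excluded.
Retained (n=15): Σ = 7548, mean = 7548/15 = 503.200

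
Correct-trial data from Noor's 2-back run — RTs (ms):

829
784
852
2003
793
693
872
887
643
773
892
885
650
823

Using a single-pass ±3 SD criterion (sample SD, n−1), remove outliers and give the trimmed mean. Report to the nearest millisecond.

798 ms

n = 14, ΣRT = 12379, M = 884.214
Σ(x−M)² = 1440068.36; s = √(1440068.36/13) = 332.828
Cutoffs: 884.214 ± 3·332.828 → [-114.3, 1882.7]
Outside: 2003 → excluded.
Retained (n=13): Σ = 10376, mean = 10376/13 = 798.154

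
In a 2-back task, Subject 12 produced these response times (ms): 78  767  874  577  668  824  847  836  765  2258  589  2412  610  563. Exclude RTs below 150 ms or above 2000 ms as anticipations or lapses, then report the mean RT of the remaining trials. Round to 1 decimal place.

720.0 ms

Excluded: 78, 2258, 2412
Retained (n=11): Σ = 7920
Mean = 7920/11 = 720.0000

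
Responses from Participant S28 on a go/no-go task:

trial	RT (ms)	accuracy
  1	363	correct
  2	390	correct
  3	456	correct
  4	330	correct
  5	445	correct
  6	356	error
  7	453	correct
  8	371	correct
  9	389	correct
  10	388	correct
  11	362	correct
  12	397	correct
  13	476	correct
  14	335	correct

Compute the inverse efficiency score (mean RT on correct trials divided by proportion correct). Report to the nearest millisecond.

Correct trials (n=13): 363, 390, 456, 330, 445, 453, 371, 389, 388, 362, 397, 476, 335
Mean correct RT = 5155/13 = 396.5385 ms
Proportion correct = 13/14
IES = 396.5385 / (13/14) = 427.041 ms

427 ms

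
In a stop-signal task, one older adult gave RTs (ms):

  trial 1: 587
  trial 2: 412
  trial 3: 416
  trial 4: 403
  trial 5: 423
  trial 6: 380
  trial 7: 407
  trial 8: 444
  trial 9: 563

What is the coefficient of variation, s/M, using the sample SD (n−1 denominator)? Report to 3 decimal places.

0.165

n = 9, Σ = 4035, M = 448.3333
Σ(x−M)² = 43836.000; s = √(43836.000/8) = 74.0236
CV = 74.0236 / 448.3333 = 0.16511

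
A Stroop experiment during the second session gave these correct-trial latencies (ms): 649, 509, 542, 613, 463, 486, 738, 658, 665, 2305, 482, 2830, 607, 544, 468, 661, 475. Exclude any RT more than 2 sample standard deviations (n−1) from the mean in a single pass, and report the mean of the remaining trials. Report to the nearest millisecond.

n = 17, ΣRT = 13695, M = 805.588
Σ(x−M)² = 7287886.12; s = √(7287886.12/16) = 674.902
Cutoffs: 805.588 ± 2·674.902 → [-544.2, 2155.4]
Outside: 2305, 2830 → excluded.
Retained (n=15): Σ = 8560, mean = 8560/15 = 570.667

571 ms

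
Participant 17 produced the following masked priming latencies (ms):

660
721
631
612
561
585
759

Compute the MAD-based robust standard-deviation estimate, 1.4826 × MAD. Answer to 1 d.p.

68.2 ms

Sorted: 561, 585, 612, 631, 660, 721, 759 → median = 631
|x − 631| sorted: 0, 19, 29, 46, 70, 90, 128 → MAD = 46
Robust SD ≈ 1.4826 × 46 = 68.200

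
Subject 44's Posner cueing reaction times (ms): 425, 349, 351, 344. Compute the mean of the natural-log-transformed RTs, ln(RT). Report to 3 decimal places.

ln(RT): 6.0521, 5.8551, 5.8608, 5.8406
Σ ln(RT) = 23.6086
Mean = 23.6086/4 = 5.90215

5.902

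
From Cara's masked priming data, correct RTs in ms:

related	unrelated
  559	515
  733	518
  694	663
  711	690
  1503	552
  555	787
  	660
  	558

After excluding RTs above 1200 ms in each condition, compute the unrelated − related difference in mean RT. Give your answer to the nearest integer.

related: exclude 1503
M(related) = 3252/5 = 650.400
M(unrelated) = 4943/8 = 617.875
Difference = 617.875 − 650.400 = -32.525 ms

-33 ms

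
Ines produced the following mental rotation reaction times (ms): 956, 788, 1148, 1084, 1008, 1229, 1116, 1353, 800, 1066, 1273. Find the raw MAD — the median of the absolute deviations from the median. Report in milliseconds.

128 ms

Sorted: 788, 800, 956, 1008, 1066, 1084, 1116, 1148, 1229, 1273, 1353 → median = 1084
|x − 1084|: 128, 296, 64, 0, 76, 145, 32, 269, 284, 18, 189
Sorted deviations: 0, 18, 32, 64, 76, 128, 145, 189, 269, 284, 296 → MAD = 128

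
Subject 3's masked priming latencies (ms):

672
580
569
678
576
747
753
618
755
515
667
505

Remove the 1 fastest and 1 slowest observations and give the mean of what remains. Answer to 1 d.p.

Sorted: 505, 515, 569, 576, 580, 618, 667, 672, 678, 747, 753, 755
Drop lowest 1 (505) and highest 1 (755)
Remaining (n=10): Σ = 6375, mean = 6375/10 = 637.500

637.5 ms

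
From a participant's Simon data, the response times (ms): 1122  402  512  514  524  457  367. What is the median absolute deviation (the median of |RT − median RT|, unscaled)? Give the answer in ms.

Sorted: 367, 402, 457, 512, 514, 524, 1122 → median = 512
|x − 512|: 610, 110, 0, 2, 12, 55, 145
Sorted deviations: 0, 2, 12, 55, 110, 145, 610 → MAD = 55

55 ms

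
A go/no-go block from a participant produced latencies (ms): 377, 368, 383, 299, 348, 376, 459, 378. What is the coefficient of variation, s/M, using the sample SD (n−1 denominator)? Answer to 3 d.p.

n = 8, Σ = 2988, M = 373.5000
Σ(x−M)² = 13670.000; s = √(13670.000/7) = 44.1911
CV = 44.1911 / 373.5000 = 0.11832

0.118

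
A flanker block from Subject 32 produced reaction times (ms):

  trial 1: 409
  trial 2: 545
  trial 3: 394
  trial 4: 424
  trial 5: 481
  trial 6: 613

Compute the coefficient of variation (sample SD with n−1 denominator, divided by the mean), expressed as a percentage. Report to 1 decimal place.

18.1%

n = 6, Σ = 2866, M = 477.6667
Σ(x−M)² = 37455.333; s = √(37455.333/5) = 86.5509
CV = 86.5509 / 477.6667 = 0.18120 = 18.120%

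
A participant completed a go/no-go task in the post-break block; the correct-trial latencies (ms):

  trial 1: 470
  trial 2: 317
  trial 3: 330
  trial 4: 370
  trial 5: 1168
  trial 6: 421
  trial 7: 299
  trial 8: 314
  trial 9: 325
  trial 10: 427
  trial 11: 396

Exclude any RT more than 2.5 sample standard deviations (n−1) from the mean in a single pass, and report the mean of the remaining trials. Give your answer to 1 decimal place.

n = 11, ΣRT = 4837, M = 439.727
Σ(x−M)² = 614460.18; s = √(614460.18/10) = 247.883
Cutoffs: 439.727 ± 2.5·247.883 → [-180.0, 1059.4]
Outside: 1168 → excluded.
Retained (n=10): Σ = 3669, mean = 3669/10 = 366.900

366.9 ms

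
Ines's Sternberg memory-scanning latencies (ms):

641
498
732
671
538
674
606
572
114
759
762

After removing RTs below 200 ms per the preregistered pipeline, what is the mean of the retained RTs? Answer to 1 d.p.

645.3 ms

Excluded: 114
Retained (n=10): Σ = 6453
Mean = 6453/10 = 645.3000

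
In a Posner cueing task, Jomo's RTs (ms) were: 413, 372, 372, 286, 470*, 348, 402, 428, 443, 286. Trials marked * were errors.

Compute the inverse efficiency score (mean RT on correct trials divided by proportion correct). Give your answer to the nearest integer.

414 ms

Correct trials (n=9): 413, 372, 372, 286, 348, 402, 428, 443, 286
Mean correct RT = 3350/9 = 372.2222 ms
Proportion correct = 9/10
IES = 372.2222 / (9/10) = 413.580 ms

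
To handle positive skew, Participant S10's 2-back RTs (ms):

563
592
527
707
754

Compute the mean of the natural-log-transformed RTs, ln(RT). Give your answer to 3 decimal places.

6.434

ln(RT): 6.3333, 6.3835, 6.2672, 6.5610, 6.6254
Σ ln(RT) = 32.1704
Mean = 32.1704/5 = 6.43408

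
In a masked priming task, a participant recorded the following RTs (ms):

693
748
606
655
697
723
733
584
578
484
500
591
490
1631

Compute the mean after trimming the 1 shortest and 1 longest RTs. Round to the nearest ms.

633 ms

Sorted: 484, 490, 500, 578, 584, 591, 606, 655, 693, 697, 723, 733, 748, 1631
Drop lowest 1 (484) and highest 1 (1631)
Remaining (n=12): Σ = 7598, mean = 7598/12 = 633.167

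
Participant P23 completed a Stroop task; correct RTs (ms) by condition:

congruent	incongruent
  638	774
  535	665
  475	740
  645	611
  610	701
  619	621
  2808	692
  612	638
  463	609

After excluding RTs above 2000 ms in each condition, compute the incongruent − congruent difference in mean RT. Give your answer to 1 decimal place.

congruent: exclude 2808
M(congruent) = 4597/8 = 574.625
M(incongruent) = 6051/9 = 672.333
Difference = 672.333 − 574.625 = 97.708 ms

97.7 ms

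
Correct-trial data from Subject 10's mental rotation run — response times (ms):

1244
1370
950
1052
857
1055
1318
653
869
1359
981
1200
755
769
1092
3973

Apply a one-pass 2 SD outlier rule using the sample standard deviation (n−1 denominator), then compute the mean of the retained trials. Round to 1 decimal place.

n = 16, ΣRT = 19497, M = 1218.562
Σ(x−M)² = 8829315.94; s = √(8829315.94/15) = 767.216
Cutoffs: 1218.562 ± 2·767.216 → [-315.9, 2753.0]
Outside: 3973 → excluded.
Retained (n=15): Σ = 15524, mean = 15524/15 = 1034.933

1034.9 ms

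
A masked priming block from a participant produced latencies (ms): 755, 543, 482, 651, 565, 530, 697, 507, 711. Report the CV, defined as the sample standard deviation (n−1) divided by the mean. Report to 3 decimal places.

n = 9, Σ = 5441, M = 604.5556
Σ(x−M)² = 80116.222; s = √(80116.222/8) = 100.0726
CV = 100.0726 / 604.5556 = 0.16553

0.166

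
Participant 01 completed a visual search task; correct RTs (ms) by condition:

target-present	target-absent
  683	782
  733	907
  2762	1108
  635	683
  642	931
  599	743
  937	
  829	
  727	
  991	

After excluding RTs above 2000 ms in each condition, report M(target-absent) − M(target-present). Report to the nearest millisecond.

target-present: exclude 2762
M(target-present) = 6776/9 = 752.889
M(target-absent) = 5154/6 = 859.000
Difference = 859.000 − 752.889 = 106.111 ms

106 ms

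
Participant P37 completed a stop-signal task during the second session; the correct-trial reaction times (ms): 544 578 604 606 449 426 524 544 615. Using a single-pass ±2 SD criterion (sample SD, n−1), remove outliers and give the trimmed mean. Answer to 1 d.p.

543.3 ms

n = 9, ΣRT = 4890, M = 543.333
Σ(x−M)² = 36986.00; s = √(36986.00/8) = 67.994
Cutoffs: 543.333 ± 2·67.994 → [407.3, 679.3]
No RTs fall outside the cutoffs; all 9 retained. Mean = 4890/9 = 543.333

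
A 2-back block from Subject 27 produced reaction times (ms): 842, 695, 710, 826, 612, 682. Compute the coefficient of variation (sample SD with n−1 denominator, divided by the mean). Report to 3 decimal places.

n = 6, Σ = 4367, M = 727.8333
Σ(x−M)² = 39584.833; s = √(39584.833/5) = 88.9773
CV = 88.9773 / 727.8333 = 0.12225

0.122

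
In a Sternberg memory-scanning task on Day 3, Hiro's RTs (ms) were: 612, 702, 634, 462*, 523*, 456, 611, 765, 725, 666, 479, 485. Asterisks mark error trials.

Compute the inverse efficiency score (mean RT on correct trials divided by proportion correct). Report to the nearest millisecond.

Correct trials (n=10): 612, 702, 634, 456, 611, 765, 725, 666, 479, 485
Mean correct RT = 6135/10 = 613.5000 ms
Proportion correct = 10/12
IES = 613.5000 / (10/12) = 736.200 ms

736 ms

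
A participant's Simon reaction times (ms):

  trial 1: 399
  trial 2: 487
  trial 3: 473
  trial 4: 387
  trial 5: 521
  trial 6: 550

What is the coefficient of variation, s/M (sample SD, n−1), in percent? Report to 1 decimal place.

n = 6, Σ = 2817, M = 469.5000
Σ(x−M)² = 21227.500; s = √(21227.500/5) = 65.1575
CV = 65.1575 / 469.5000 = 0.13878 = 13.878%

13.9%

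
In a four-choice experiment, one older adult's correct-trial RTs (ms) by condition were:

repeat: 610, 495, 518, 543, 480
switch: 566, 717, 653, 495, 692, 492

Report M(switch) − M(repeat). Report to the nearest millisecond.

73 ms

M(repeat) = 2646/5 = 529.200
M(switch) = 3615/6 = 602.500
Difference = 602.500 − 529.200 = 73.300 ms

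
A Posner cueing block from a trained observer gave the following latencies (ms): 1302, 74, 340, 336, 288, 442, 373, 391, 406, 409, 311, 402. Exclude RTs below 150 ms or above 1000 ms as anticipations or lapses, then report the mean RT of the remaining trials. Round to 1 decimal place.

Excluded: 74, 1302
Retained (n=10): Σ = 3698
Mean = 3698/10 = 369.8000

369.8 ms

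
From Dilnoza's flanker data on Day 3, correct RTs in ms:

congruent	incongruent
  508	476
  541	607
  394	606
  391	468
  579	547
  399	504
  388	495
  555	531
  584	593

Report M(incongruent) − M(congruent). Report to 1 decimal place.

M(congruent) = 4339/9 = 482.111
M(incongruent) = 4827/9 = 536.333
Difference = 536.333 − 482.111 = 54.222 ms

54.2 ms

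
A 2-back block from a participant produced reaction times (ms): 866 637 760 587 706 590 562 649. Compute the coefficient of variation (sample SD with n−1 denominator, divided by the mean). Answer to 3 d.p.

0.154

n = 8, Σ = 5357, M = 669.6250
Σ(x−M)² = 74293.875; s = √(74293.875/7) = 103.0214
CV = 103.0214 / 669.6250 = 0.15385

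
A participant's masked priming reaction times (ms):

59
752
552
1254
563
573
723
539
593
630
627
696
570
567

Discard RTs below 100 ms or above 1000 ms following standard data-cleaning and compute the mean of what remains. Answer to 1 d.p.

615.4 ms

Excluded: 59, 1254
Retained (n=12): Σ = 7385
Mean = 7385/12 = 615.4167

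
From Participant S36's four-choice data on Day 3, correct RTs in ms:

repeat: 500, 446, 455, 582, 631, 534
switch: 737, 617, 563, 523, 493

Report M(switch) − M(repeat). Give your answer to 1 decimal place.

M(repeat) = 3148/6 = 524.667
M(switch) = 2933/5 = 586.600
Difference = 586.600 − 524.667 = 61.933 ms

61.9 ms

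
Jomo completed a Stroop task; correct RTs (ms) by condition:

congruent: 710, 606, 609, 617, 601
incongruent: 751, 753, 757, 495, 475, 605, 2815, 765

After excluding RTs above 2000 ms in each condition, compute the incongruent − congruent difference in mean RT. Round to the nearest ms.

incongruent: exclude 2815
M(congruent) = 3143/5 = 628.600
M(incongruent) = 4601/7 = 657.286
Difference = 657.286 − 628.600 = 28.686 ms

29 ms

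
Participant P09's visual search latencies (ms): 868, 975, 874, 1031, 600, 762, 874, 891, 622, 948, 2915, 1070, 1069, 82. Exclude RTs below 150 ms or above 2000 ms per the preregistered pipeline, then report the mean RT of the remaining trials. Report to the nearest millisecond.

Excluded: 82, 2915
Retained (n=12): Σ = 10584
Mean = 10584/12 = 882.0000

882 ms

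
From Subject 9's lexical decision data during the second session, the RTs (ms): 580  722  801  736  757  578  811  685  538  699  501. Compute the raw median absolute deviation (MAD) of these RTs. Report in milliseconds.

102 ms

Sorted: 501, 538, 578, 580, 685, 699, 722, 736, 757, 801, 811 → median = 699
|x − 699|: 119, 23, 102, 37, 58, 121, 112, 14, 161, 0, 198
Sorted deviations: 0, 14, 23, 37, 58, 102, 112, 119, 121, 161, 198 → MAD = 102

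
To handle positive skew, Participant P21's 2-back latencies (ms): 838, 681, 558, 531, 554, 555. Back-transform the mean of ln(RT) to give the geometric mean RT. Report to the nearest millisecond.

ln(RT): 6.7310, 6.5236, 6.3244, 6.2748, 6.3172, 6.3190
Mean ln(RT) = 38.4898/6 = 6.41497
Geometric mean = exp(6.41497) = 610.92 ms

611 ms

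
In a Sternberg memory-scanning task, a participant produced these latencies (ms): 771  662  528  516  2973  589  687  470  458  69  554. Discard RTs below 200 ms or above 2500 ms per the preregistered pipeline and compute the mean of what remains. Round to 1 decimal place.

581.7 ms

Excluded: 69, 2973
Retained (n=9): Σ = 5235
Mean = 5235/9 = 581.6667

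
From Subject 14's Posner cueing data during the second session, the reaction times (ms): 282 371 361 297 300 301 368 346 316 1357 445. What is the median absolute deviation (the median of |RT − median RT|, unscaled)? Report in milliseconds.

Sorted: 282, 297, 300, 301, 316, 346, 361, 368, 371, 445, 1357 → median = 346
|x − 346|: 64, 25, 15, 49, 46, 45, 22, 0, 30, 1011, 99
Sorted deviations: 0, 15, 22, 25, 30, 45, 46, 49, 64, 99, 1011 → MAD = 45

45 ms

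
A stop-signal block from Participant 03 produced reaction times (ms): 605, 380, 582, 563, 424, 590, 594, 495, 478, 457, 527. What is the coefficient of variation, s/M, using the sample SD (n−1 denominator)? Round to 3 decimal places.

0.148

n = 11, Σ = 5695, M = 517.7273
Σ(x−M)² = 58460.182; s = √(58460.182/10) = 76.4593
CV = 76.4593 / 517.7273 = 0.14768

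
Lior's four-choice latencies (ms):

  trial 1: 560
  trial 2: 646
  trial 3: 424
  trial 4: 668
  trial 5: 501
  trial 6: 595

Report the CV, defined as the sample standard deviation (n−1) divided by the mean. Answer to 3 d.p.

n = 6, Σ = 3394, M = 565.6667
Σ(x−M)² = 42069.333; s = √(42069.333/5) = 91.7271
CV = 91.7271 / 565.6667 = 0.16216

0.162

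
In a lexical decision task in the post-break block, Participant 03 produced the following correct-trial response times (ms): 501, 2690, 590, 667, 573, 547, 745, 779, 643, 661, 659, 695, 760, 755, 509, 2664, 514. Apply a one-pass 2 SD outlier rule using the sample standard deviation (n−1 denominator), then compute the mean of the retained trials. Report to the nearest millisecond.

640 ms

n = 17, ΣRT = 14952, M = 879.529
Σ(x−M)² = 7454244.24; s = √(7454244.24/16) = 682.562
Cutoffs: 879.529 ± 2·682.562 → [-485.6, 2244.7]
Outside: 2664, 2690 → excluded.
Retained (n=15): Σ = 9598, mean = 9598/15 = 639.867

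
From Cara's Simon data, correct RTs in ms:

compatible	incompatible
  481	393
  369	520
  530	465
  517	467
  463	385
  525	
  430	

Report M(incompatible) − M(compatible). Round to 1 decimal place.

M(compatible) = 3315/7 = 473.571
M(incompatible) = 2230/5 = 446.000
Difference = 446.000 − 473.571 = -27.571 ms

-27.6 ms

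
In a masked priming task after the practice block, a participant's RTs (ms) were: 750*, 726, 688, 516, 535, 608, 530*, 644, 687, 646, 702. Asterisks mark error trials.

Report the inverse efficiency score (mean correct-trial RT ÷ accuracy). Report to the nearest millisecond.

Correct trials (n=9): 726, 688, 516, 535, 608, 644, 687, 646, 702
Mean correct RT = 5752/9 = 639.1111 ms
Proportion correct = 9/11
IES = 639.1111 / (9/11) = 781.136 ms

781 ms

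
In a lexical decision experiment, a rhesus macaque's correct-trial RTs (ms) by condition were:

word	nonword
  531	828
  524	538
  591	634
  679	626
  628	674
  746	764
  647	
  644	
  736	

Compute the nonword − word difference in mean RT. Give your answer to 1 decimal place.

41.1 ms

M(word) = 5726/9 = 636.222
M(nonword) = 4064/6 = 677.333
Difference = 677.333 − 636.222 = 41.111 ms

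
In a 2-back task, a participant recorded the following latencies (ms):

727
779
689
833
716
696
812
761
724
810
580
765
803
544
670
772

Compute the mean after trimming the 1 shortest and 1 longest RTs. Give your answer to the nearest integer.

736 ms

Sorted: 544, 580, 670, 689, 696, 716, 724, 727, 761, 765, 772, 779, 803, 810, 812, 833
Drop lowest 1 (544) and highest 1 (833)
Remaining (n=14): Σ = 10304, mean = 10304/14 = 736.000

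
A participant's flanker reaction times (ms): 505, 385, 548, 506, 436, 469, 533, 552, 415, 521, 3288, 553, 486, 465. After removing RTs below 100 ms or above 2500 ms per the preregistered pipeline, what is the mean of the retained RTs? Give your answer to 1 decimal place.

490.3 ms

Excluded: 3288
Retained (n=13): Σ = 6374
Mean = 6374/13 = 490.3077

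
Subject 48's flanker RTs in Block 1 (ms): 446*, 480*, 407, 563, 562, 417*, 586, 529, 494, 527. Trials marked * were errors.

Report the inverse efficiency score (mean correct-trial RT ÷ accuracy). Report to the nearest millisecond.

749 ms

Correct trials (n=7): 407, 563, 562, 586, 529, 494, 527
Mean correct RT = 3668/7 = 524.0000 ms
Proportion correct = 7/10
IES = 524.0000 / (7/10) = 748.571 ms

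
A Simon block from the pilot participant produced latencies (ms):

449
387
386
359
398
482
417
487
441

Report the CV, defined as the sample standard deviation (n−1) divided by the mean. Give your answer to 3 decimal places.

0.106

n = 9, Σ = 3806, M = 422.8889
Σ(x−M)² = 15998.889; s = √(15998.889/8) = 44.7198
CV = 44.7198 / 422.8889 = 0.10575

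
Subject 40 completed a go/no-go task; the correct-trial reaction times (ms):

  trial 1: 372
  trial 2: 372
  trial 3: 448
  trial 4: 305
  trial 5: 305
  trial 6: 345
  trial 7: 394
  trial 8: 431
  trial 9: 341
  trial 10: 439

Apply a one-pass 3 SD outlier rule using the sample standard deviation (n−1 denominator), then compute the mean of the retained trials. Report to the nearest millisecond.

375 ms

n = 10, ΣRT = 3752, M = 375.200
Σ(x−M)² = 24795.60; s = √(24795.60/9) = 52.489
Cutoffs: 375.200 ± 3·52.489 → [217.7, 532.7]
No RTs fall outside the cutoffs; all 10 retained. Mean = 3752/10 = 375.200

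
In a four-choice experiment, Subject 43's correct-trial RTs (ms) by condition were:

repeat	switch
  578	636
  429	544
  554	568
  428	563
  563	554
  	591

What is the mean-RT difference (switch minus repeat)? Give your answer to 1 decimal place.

M(repeat) = 2552/5 = 510.400
M(switch) = 3456/6 = 576.000
Difference = 576.000 − 510.400 = 65.600 ms

65.6 ms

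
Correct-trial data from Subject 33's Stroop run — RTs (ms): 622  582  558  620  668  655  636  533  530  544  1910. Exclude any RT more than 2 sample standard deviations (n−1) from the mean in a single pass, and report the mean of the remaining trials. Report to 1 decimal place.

n = 11, ΣRT = 7858, M = 714.364
Σ(x−M)² = 1596672.55; s = √(1596672.55/10) = 399.584
Cutoffs: 714.364 ± 2·399.584 → [-84.8, 1513.5]
Outside: 1910 → excluded.
Retained (n=10): Σ = 5948, mean = 5948/10 = 594.800

594.8 ms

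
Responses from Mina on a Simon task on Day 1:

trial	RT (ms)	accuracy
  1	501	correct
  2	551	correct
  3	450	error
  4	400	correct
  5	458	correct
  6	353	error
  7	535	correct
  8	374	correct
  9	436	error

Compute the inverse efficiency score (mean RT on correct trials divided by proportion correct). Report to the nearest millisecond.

Correct trials (n=6): 501, 551, 400, 458, 535, 374
Mean correct RT = 2819/6 = 469.8333 ms
Proportion correct = 6/9
IES = 469.8333 / (6/9) = 704.750 ms

705 ms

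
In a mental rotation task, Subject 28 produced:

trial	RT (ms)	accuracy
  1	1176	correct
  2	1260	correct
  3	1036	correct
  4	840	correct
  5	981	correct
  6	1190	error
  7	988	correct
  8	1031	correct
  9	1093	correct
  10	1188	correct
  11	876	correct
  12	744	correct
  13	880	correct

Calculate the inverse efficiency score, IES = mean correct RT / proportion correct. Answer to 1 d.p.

1091.7 ms

Correct trials (n=12): 1176, 1260, 1036, 840, 981, 988, 1031, 1093, 1188, 876, 744, 880
Mean correct RT = 12093/12 = 1007.7500 ms
Proportion correct = 12/13
IES = 1007.7500 / (12/13) = 1091.729 ms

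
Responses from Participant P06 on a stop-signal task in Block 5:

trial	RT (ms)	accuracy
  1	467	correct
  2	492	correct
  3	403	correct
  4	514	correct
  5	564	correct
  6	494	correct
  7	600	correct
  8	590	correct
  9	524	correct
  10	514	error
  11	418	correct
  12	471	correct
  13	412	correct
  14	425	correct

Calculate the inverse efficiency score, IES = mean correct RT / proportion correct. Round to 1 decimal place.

528.0 ms

Correct trials (n=13): 467, 492, 403, 514, 564, 494, 600, 590, 524, 418, 471, 412, 425
Mean correct RT = 6374/13 = 490.3077 ms
Proportion correct = 13/14
IES = 490.3077 / (13/14) = 528.024 ms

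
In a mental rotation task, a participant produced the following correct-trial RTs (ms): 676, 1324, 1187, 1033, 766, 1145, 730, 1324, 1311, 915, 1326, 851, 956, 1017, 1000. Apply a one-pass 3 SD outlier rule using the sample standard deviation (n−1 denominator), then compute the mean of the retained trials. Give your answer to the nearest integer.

1037 ms

n = 15, ΣRT = 15561, M = 1037.400
Σ(x−M)² = 713333.60; s = √(713333.60/14) = 225.726
Cutoffs: 1037.400 ± 3·225.726 → [360.2, 1714.6]
No RTs fall outside the cutoffs; all 15 retained. Mean = 15561/15 = 1037.400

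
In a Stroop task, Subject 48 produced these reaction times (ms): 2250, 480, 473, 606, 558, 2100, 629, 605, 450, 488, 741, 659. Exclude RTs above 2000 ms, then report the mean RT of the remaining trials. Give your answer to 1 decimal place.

Excluded: 2100, 2250
Retained (n=10): Σ = 5689
Mean = 5689/10 = 568.9000

568.9 ms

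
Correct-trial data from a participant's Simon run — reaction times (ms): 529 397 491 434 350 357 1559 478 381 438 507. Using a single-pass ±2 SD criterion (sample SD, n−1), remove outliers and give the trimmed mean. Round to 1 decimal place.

436.2 ms

n = 11, ΣRT = 5921, M = 538.273
Σ(x−M)² = 1182742.18; s = √(1182742.18/10) = 343.910
Cutoffs: 538.273 ± 2·343.910 → [-149.5, 1226.1]
Outside: 1559 → excluded.
Retained (n=10): Σ = 4362, mean = 4362/10 = 436.200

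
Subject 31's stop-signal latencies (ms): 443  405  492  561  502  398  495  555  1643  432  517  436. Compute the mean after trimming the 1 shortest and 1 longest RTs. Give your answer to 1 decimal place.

Sorted: 398, 405, 432, 436, 443, 492, 495, 502, 517, 555, 561, 1643
Drop lowest 1 (398) and highest 1 (1643)
Remaining (n=10): Σ = 4838, mean = 4838/10 = 483.800

483.8 ms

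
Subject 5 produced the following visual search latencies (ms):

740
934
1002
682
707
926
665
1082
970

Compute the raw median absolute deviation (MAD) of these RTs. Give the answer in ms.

156 ms

Sorted: 665, 682, 707, 740, 926, 934, 970, 1002, 1082 → median = 926
|x − 926|: 186, 8, 76, 244, 219, 0, 261, 156, 44
Sorted deviations: 0, 8, 44, 76, 156, 186, 219, 244, 261 → MAD = 156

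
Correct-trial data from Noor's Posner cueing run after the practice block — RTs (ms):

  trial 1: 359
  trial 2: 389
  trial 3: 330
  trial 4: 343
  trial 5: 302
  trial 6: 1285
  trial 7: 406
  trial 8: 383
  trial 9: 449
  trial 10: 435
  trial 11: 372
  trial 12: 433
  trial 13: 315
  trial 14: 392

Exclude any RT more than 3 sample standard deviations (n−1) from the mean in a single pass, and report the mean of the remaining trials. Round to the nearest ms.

378 ms

n = 14, ΣRT = 6193, M = 442.357
Σ(x−M)² = 790775.21; s = √(790775.21/13) = 246.635
Cutoffs: 442.357 ± 3·246.635 → [-297.5, 1182.3]
Outside: 1285 → excluded.
Retained (n=13): Σ = 4908, mean = 4908/13 = 377.538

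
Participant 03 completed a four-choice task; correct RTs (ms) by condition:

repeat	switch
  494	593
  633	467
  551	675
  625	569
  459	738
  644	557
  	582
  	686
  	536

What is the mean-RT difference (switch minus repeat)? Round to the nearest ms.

33 ms

M(repeat) = 3406/6 = 567.667
M(switch) = 5403/9 = 600.333
Difference = 600.333 − 567.667 = 32.667 ms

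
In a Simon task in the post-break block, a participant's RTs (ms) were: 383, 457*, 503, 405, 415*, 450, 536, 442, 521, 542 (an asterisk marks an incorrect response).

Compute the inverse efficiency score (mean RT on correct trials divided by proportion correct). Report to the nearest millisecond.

Correct trials (n=8): 383, 503, 405, 450, 536, 442, 521, 542
Mean correct RT = 3782/8 = 472.7500 ms
Proportion correct = 8/10
IES = 472.7500 / (8/10) = 590.938 ms

591 ms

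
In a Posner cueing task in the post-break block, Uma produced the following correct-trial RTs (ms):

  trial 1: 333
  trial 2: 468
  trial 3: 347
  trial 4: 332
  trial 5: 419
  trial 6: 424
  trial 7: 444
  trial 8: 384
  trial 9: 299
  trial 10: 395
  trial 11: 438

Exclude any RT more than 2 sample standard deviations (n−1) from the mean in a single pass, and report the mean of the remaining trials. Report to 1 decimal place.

n = 11, ΣRT = 4283, M = 389.364
Σ(x−M)² = 30100.55; s = √(30100.55/10) = 54.864
Cutoffs: 389.364 ± 2·54.864 → [279.6, 499.1]
No RTs fall outside the cutoffs; all 11 retained. Mean = 4283/11 = 389.364

389.4 ms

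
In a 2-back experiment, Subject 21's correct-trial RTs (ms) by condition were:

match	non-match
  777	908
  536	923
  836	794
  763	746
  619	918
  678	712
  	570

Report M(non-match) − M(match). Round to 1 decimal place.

94.4 ms

M(match) = 4209/6 = 701.500
M(non-match) = 5571/7 = 795.857
Difference = 795.857 − 701.500 = 94.357 ms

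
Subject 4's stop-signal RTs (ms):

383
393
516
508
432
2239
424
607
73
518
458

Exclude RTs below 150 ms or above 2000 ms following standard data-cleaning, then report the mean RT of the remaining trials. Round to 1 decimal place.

Excluded: 73, 2239
Retained (n=9): Σ = 4239
Mean = 4239/9 = 471.0000

471.0 ms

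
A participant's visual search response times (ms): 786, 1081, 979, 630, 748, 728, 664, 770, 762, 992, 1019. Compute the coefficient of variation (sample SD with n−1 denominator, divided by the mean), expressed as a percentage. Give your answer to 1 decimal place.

18.7%

n = 11, Σ = 9159, M = 832.6364
Σ(x−M)² = 241934.545; s = √(241934.545/10) = 155.5425
CV = 155.5425 / 832.6364 = 0.18681 = 18.681%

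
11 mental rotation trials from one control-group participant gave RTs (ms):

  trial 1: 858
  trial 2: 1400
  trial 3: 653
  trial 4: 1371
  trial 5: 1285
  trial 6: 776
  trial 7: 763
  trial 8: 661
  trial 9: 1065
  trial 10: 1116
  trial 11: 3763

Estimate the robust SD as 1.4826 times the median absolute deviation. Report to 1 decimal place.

Sorted: 653, 661, 763, 776, 858, 1065, 1116, 1285, 1371, 1400, 3763 → median = 1065
|x − 1065| sorted: 0, 51, 207, 220, 289, 302, 306, 335, 404, 412, 2698 → MAD = 302
Robust SD ≈ 1.4826 × 302 = 447.745

447.7 ms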